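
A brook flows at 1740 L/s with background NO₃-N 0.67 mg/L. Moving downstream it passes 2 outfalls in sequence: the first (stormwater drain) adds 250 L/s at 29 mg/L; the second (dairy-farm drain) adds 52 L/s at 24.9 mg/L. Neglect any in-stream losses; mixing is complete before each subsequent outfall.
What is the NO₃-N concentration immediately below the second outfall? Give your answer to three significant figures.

4.76 mg/L

Below outfall 1: Q → 1990 L/s, C = (1740·0.6700 + 250.0·29.00)/1990 = 4.229 mg/L.
Below outfall 2: Q → 2042 L/s, C = (1990·4.229 + 52.00·24.90)/2042 = 4.755 mg/L.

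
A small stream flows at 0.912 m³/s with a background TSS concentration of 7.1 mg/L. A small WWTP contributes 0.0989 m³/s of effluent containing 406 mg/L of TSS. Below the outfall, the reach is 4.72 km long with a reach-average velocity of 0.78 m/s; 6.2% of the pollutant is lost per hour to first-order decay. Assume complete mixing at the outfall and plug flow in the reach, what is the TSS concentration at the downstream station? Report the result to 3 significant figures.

41.4 mg/L

Flow-weighted average: C = (0.9120·7.100 + 0.09890·406.0) / 1.011 = 46.63/1.011 = 46.13 mg/L.
Travel time t = 4.72·1000 / 0.78 = 6051 s = 1.681 h.
6.2%/h lost → k = −ln(1 − 0.062) = 0.06401 h⁻¹.
After decay, C = 46.13 × e^(−kt) = 46.13 × 0.8980 = 41.42 mg/L.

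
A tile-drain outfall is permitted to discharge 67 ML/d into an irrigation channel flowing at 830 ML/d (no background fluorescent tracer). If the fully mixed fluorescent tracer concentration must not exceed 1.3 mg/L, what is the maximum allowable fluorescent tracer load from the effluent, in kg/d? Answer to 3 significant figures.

1170 kg/d

Mass balance at the limit: 830.0·0 + 67.00·Cₑ = 897.0·1.3 → Cₑ = 17.40 mg/L.
67.00 ML/d = 0.7755 m³/s. Load = 0.7755 m³/s × 17.40 g/m³ × 86 400 s/d = 1166 kg/d.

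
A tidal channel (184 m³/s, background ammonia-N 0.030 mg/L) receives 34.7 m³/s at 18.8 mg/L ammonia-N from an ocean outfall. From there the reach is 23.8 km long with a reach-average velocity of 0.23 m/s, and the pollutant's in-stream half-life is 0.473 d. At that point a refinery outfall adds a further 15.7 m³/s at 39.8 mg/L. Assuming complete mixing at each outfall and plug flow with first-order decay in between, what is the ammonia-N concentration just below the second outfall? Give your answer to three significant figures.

Mass balance: C = (184.0·0.03000 + 34.70·18.80) / 218.7 = 657.9/218.7 = 3.008 mg/L; combined flow 218.7 m³/s.
Travel time t = 23.8·1000 / 0.23 = 103500 s = 28.74 h.
Half-life 0.473 d → k = ln 2 / 0.473 = 1.465 d⁻¹.
After decay, C = 3.008 × e^(−kt) = 3.008 × 0.1729 = 0.5201 mg/L.
Second outfall: C = (218.7·0.5201 + 15.70·39.80)/234.4 = 3.151 mg/L.

3.15 mg/L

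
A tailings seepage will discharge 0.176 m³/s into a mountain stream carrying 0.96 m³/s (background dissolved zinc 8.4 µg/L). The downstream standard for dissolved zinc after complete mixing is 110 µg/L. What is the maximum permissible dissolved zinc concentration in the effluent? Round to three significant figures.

664 µg/L

At the limit, (Qr·Cr + Qe·Cₑ)/(Qr + Qe) = 110:
Cₑ = (1.136·110 − 0.9600·8.400) / 0.1760 = 664.2 µg/L.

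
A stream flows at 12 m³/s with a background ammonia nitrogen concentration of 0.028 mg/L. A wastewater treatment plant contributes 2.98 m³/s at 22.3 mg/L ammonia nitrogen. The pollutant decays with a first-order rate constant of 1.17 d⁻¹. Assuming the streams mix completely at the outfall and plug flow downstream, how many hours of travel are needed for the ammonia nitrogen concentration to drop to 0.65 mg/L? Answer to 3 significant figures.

39.5 h

Flow-weighted average: C = (12.00·0.02800 + 2.980·22.30) / 14.98 = 66.79/14.98 = 4.459 mg/L.
4.459·exp(−k·t) = 0.65 → t = ln(4.459/0.65)/k = 142200 s = 39.50 h.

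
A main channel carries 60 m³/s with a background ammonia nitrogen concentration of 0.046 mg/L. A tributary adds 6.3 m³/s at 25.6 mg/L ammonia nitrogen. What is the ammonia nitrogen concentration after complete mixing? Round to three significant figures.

Mass balance: C = (60.00·0.04600 + 6.300·25.60) / 66.30 = 164.0/66.30 = 2.474 mg/L.

2.47 mg/L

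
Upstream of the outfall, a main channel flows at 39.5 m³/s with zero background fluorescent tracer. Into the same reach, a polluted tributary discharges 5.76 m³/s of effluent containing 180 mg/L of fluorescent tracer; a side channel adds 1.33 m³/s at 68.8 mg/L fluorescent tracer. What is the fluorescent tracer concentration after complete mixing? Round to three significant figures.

24.2 mg/L

After mixing, C = (39.50·0 + 5.760·180.0 + 1.330·68.80) / 46.59 = 1128/46.59 = 24.22 mg/L.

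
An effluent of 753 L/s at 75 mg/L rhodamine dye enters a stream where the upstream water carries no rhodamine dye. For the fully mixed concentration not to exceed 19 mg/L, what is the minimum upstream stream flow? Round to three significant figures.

Set C_mix = 19: (Q·0 + 753.0·75.00) / (Q + 753.0) = 19
→ Q = 753.0·(75.00 − 19)/(19 − 0) = 2219 L/s.

2220 L/s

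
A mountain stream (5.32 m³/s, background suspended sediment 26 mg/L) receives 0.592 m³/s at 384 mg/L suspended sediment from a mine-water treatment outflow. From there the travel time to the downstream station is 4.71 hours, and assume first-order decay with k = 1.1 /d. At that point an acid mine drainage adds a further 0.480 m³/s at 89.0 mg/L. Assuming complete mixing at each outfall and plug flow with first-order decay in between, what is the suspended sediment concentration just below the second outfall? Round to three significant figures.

52.8 mg/L

After mixing, C = (5.320·26.00 + 0.5920·384.0) / 5.912 = 365.6/5.912 = 61.85 mg/L; combined flow 5.912 m³/s.
After decay, C = 61.85 × e^(−kt) = 61.85 × 0.8058 = 49.84 mg/L.
Second outfall: C = (5.912·49.84 + 0.4800·89.00)/6.392 = 52.78 mg/L.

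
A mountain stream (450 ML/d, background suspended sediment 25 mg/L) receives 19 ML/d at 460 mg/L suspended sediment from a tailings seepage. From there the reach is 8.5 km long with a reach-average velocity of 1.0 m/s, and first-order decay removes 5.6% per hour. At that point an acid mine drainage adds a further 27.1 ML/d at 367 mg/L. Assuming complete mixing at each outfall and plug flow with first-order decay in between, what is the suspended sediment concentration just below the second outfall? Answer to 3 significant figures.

Conservation of mass: C = (450.0·25.00 + 19.00·460.0) / 469.0 = 19990/469.0 = 42.62 mg/L; combined flow 469.0 ML/d.
Travel time t = 8.5·1000 / 1.0 = 8500 s = 2.361 h.
5.6%/h lost → k = −ln(1 − 0.056) = 0.05763 h⁻¹.
Decay over the reach: 42.62·exp(−kt) = 42.62·0.8728 = 37.20 mg/L.
Second outfall: C = (469.0·37.20 + 27.10·367.0)/496.1 = 55.22 mg/L.

55.2 mg/L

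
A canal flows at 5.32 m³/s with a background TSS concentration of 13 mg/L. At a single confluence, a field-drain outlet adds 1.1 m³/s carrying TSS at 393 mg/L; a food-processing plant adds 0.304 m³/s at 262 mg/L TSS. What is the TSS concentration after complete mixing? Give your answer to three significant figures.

Mixed concentration C = ΣQC/ΣQ = (5.320·13.00 + 1.100·393.0 + 0.3040·262.0) / 6.724 = 581.1/6.724 = 86.42 mg/L.

86.4 mg/L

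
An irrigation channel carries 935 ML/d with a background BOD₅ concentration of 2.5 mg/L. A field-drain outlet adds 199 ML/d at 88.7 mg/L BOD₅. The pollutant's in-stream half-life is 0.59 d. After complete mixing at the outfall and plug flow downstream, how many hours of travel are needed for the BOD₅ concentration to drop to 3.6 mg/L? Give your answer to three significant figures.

32.5 h

Flow-weighted average: C = (935.0·2.500 + 199.0·88.70) / 1134 = 19990/1134 = 17.63 mg/L.
Half-life 0.59 d → k = ln 2 / 0.59 = 1.175 d⁻¹.
17.63·exp(−k·t) = 3.6 → t = ln(17.63/3.6)/k = 116800 s = 32.45 h.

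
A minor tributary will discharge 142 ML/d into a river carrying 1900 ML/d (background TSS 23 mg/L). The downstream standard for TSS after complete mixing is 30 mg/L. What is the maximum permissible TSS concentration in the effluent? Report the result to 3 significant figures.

124 mg/L

At the limit, (Qr·Cr + Qe·Cₑ)/(Qr + Qe) = 30:
Cₑ = (2042·30 − 1900·23.00) / 142.0 = 123.7 mg/L.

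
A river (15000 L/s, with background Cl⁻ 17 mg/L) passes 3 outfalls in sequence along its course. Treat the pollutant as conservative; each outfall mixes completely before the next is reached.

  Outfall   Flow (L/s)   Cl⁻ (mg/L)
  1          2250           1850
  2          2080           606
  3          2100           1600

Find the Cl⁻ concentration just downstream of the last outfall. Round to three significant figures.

422 mg/L

Outfall 1: combined Q = 17250 L/s; C = (15000·17.00 + 2250·1850)/17250 = 256.1 mg/L.
Outfall 2: combined Q = 19330 L/s; C = (17250·256.1 + 2080·606.0)/19330 = 293.7 mg/L.
Outfall 3: combined Q = 21430 L/s; C = (19330·293.7 + 2100·1600)/21430 = 421.7 mg/L.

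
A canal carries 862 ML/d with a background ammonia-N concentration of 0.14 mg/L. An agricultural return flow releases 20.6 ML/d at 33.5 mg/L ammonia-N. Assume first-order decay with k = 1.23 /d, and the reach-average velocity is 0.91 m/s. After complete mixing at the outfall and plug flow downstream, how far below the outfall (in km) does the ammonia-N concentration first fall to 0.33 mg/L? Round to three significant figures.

Conservation of mass: C = (862.0·0.1400 + 20.60·33.50) / 882.6 = 810.8/882.6 = 0.9186 mg/L.
Set 0.9186·exp(−k·t) = 0.33 → t = ln(0.9186/0.33)/k = 71910 s = 19.98 h.
Distance = v·t = 0.91·71910 = 65440 m = 65.44 km.

65.4 km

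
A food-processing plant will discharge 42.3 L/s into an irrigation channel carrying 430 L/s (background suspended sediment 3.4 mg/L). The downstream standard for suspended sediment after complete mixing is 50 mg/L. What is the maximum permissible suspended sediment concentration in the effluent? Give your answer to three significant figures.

At the limit, (Qr·Cr + Qe·Cₑ)/(Qr + Qe) = 50:
Cₑ = (472.3·50 − 430.0·3.400) / 42.30 = 523.7 mg/L.

524 mg/L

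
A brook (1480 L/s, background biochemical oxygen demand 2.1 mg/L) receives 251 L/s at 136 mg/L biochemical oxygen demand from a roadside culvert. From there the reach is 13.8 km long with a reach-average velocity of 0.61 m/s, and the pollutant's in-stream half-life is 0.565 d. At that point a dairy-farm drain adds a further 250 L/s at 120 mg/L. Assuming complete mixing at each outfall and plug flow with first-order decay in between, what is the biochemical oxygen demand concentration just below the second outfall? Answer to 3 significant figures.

28.8 mg/L

Conservation of mass: C = (1480·2.100 + 251.0·136.0) / 1731 = 37240/1731 = 21.52 mg/L; combined flow 1731 L/s.
Travel time t = 13.8·1000 / 0.61 = 22620 s = 6.284 h.
Half-life 0.565 d → k = ln 2 / 0.565 = 1.227 d⁻¹.
First-order decay: C = 21.52·exp(−k·t) = 21.52·0.7253 = 15.60 mg/L.
Second outfall: C = (1731·15.60 + 250.0·120.0)/1981 = 28.78 mg/L.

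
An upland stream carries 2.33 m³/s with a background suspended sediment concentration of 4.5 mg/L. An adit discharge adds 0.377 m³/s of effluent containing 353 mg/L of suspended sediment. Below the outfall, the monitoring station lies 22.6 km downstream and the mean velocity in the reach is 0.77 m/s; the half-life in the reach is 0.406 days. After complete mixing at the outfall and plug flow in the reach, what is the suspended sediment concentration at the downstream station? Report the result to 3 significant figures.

Mass balance: C = (2.330·4.500 + 0.3770·353.0) / 2.707 = 143.6/2.707 = 53.04 mg/L.
Travel time t = 22.6·1000 / 0.77 = 29350 s = 8.153 h.
Half-life 0.406 d → k = ln 2 / 0.406 = 1.707 d⁻¹.
Decay over the reach: 53.04·exp(−kt) = 53.04·0.5599 = 29.70 mg/L.

29.7 mg/L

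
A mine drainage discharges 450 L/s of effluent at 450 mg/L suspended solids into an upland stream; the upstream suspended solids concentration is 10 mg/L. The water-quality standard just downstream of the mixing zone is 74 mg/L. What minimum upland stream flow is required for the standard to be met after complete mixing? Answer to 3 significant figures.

2640 L/s

Set C_mix = 74: (Q·10.00 + 450.0·450.0) / (Q + 450.0) = 74
→ Q = 450.0·(450.0 − 74)/(74 − 10.00) = 2644 L/s.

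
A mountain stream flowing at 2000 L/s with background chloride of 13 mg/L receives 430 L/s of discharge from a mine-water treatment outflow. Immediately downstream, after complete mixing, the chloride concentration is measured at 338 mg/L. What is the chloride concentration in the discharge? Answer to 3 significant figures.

1850 mg/L

Mass balance: 2000·13.00 + 430.0·Cₑ = 2430·338.0
→ Cₑ = (2430·338.0 − 2000·13.00) / 430.0 = 1850 mg/L.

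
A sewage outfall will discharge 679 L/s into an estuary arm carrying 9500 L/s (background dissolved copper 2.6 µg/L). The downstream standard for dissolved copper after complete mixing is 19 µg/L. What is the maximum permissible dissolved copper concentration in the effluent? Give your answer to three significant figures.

248 µg/L

At the limit, (Qr·Cr + Qe·Cₑ)/(Qr + Qe) = 19:
Cₑ = (10180·19 − 9500·2.600) / 679.0 = 248.5 µg/L.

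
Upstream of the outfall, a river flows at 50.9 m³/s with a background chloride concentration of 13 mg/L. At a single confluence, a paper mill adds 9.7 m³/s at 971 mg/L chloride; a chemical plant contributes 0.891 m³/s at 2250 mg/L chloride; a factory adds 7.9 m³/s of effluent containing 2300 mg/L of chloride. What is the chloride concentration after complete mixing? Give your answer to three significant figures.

After mixing, C = (50.90·13.00 + 9.700·971.0 + 0.8910·2250 + 7.900·2300) / 69.39 = 30260/69.39 = 436.0 mg/L.

436 mg/L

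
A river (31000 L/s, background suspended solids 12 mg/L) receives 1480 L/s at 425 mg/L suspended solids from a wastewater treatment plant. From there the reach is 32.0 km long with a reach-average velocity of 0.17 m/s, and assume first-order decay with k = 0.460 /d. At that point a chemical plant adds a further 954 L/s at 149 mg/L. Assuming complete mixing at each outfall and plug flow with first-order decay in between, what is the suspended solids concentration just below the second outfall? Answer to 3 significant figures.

15.2 mg/L

After mixing, C = (31000·12.00 + 1480·425.0) / 32480 = 1001000/32480 = 30.82 mg/L; combined flow 32480 L/s.
Travel time t = 32.0·1000 / 0.17 = 188200 s = 52.29 h.
After decay, C = 30.82 × e^(−kt) = 30.82 × 0.3671 = 11.31 mg/L.
At the second outfall, C = (32480·11.31 + 954.0·149.0) / (32480 + 954.0) = 15.24 mg/L.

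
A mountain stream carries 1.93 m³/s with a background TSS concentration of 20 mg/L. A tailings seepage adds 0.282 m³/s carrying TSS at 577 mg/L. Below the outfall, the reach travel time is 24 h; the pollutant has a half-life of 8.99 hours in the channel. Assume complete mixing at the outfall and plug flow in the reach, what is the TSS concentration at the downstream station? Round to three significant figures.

14.3 mg/L

After mixing, C = (1.930·20.00 + 0.2820·577.0) / 2.212 = 201.3/2.212 = 91.01 mg/L.
Half-life 8.99 h → k = ln 2 / 8.99 = 0.07710 h⁻¹ = 1.850 d⁻¹.
After decay, C = 91.01 × e^(−kt) = 91.01 × 0.1572 = 14.30 mg/L.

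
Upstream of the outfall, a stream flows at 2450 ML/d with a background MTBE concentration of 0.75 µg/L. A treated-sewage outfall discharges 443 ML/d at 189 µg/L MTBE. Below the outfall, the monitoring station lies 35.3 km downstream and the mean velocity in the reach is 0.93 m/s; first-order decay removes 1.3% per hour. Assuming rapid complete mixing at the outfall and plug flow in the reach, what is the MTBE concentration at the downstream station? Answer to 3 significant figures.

Mass balance: C = (2450·0.7500 + 443.0·189.0) / 2893 = 85560/2893 = 29.58 µg/L.
Travel time t = 35.3·1000 / 0.93 = 37960 s = 10.54 h.
1.3%/h lost → k = −ln(1 − 0.013) = 0.01309 h⁻¹.
Applying C = C₀e^(−kt): 29.58 × 0.8711 = 25.76 µg/L.

25.8 µg/L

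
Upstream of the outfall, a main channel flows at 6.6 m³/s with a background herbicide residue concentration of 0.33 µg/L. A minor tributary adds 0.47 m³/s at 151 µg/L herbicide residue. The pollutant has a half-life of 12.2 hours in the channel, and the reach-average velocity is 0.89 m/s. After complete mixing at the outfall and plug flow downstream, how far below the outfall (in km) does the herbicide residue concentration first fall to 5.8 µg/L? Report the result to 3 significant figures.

32.6 km

Mass balance: C = (6.600·0.3300 + 0.4700·151.0) / 7.070 = 73.15/7.070 = 10.35 µg/L.
Half-life 12.2 h → k = ln 2 / 12.2 = 0.05682 h⁻¹ = 1.364 d⁻¹.
Set 10.35·exp(−k·t) = 5.8 → t = ln(10.35/5.8)/k = 36670 s = 10.19 h.
Distance = v·t = 0.89·36670 = 32640 m = 32.64 km.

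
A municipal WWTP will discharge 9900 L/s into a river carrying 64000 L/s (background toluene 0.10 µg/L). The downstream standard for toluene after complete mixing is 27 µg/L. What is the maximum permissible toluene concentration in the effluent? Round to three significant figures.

At the limit, (Qr·Cr + Qe·Cₑ)/(Qr + Qe) = 27:
Cₑ = (73900·27 − 64000·0.1000) / 9900 = 200.9 µg/L.

201 µg/L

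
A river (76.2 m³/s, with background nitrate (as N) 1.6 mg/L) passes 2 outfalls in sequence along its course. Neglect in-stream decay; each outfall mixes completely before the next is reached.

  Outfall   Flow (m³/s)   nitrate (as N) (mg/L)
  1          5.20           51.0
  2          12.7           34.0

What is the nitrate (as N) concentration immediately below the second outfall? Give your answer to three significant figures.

After outfall 1: Q = 76.20 + 5.200 = 81.40 m³/s; C = (76.20·1.600 + 5.200·51.00)/81.40 = 4.756 mg/L.
After outfall 2: Q = 81.40 + 12.70 = 94.10 m³/s; C = (81.40·4.756 + 12.70·34.00)/94.10 = 8.703 mg/L.

8.70 mg/L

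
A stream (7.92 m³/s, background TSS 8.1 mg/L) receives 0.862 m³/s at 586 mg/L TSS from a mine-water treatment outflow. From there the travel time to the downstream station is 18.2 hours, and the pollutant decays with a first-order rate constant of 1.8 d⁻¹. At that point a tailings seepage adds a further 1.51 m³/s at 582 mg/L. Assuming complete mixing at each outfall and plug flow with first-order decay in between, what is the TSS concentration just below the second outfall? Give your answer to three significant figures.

Conservation of mass: C = (7.920·8.100 + 0.8620·586.0) / 8.782 = 569.3/8.782 = 64.82 mg/L; combined flow 8.782 m³/s.
Decay over the reach: 64.82·exp(−kt) = 64.82·0.2554 = 16.55 mg/L.
At the second outfall, C = (8.782·16.55 + 1.510·582.0) / (8.782 + 1.510) = 99.51 mg/L.

99.5 mg/L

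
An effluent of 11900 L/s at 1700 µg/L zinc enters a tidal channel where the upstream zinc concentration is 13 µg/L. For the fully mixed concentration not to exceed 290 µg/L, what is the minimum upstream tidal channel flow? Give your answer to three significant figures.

60600 L/s

Set C_mix = 290: (Q·13.00 + 11900·1700) / (Q + 11900) = 290
→ Q = 11900·(1700 − 290)/(290 − 13.00) = 60570 L/s.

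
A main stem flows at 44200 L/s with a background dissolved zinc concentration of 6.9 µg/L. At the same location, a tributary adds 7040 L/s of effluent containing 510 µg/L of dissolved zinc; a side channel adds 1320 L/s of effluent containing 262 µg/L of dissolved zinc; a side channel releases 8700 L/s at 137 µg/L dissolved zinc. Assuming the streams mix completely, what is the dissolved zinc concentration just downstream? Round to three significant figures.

88.7 µg/L

After mixing, C = (44200·6.900 + 7040·510.0 + 1320·262.0 + 8700·137.0) / 61260 = 5433000/61260 = 88.69 µg/L.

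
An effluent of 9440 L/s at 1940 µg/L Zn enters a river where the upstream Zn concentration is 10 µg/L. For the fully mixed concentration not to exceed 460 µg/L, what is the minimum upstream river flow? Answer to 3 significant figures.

31000 L/s

Set C_mix = 460: (Q·10.00 + 9440·1940) / (Q + 9440) = 460
→ Q = 9440·(1940 − 460)/(460 − 10.00) = 31050 L/s.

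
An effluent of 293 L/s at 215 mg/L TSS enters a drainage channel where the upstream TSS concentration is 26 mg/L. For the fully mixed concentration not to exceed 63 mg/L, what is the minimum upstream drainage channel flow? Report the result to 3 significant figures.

1200 L/s

Set C_mix = 63: (Q·26.00 + 293.0·215.0) / (Q + 293.0) = 63
→ Q = 293.0·(215.0 − 63)/(63 − 26.00) = 1204 L/s.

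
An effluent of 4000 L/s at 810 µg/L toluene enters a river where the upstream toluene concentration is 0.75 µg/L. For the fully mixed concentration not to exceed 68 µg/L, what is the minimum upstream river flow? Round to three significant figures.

Set C_mix = 68: (Q·0.7500 + 4000·810.0) / (Q + 4000) = 68
→ Q = 4000·(810.0 − 68)/(68 − 0.7500) = 44130 L/s.

44100 L/s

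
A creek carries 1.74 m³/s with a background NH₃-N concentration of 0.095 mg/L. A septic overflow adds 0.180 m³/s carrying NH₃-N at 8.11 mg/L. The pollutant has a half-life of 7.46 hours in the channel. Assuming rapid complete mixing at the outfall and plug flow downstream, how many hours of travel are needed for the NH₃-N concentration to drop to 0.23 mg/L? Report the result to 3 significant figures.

After mixing, C = (1.740·0.09500 + 0.1800·8.110) / 1.920 = 1.625/1.920 = 0.8464 mg/L.
Half-life 7.46 h → k = ln 2 / 7.46 = 0.09292 h⁻¹ = 2.230 d⁻¹.
0.8464·exp(−k·t) = 0.23 → t = ln(0.8464/0.23)/k = 50480 s = 14.02 h.

14.0 h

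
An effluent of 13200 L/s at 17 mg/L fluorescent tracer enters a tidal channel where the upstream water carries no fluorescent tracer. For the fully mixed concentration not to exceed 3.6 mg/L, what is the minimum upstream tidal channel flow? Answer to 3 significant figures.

Set C_mix = 3.6: (Q·0 + 13200·17.00) / (Q + 13200) = 3.6
→ Q = 13200·(17.00 − 3.6)/(3.6 − 0) = 49130 L/s.

49100 L/s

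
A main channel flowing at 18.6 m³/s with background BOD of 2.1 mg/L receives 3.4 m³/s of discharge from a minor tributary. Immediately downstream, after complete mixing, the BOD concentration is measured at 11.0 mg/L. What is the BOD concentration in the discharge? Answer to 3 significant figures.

59.7 mg/L

Mass balance: 18.60·2.100 + 3.400·Cₑ = 22.00·11.00
→ Cₑ = (22.00·11.00 − 18.60·2.100) / 3.400 = 59.69 mg/L.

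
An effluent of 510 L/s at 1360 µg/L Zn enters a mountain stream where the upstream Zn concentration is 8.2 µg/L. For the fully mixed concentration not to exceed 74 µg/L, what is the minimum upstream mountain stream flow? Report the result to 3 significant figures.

9970 L/s

Set C_mix = 74: (Q·8.200 + 510.0·1360) / (Q + 510.0) = 74
→ Q = 510.0·(1360 − 74)/(74 − 8.200) = 9967 L/s.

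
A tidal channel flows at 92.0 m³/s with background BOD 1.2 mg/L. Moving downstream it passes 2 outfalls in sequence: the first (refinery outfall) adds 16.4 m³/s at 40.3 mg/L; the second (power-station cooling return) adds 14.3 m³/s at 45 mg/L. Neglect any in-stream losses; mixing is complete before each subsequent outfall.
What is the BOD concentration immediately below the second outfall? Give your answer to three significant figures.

11.5 mg/L

Outfall 1: combined Q = 108.4 m³/s; C = (92.00·1.200 + 16.40·40.30)/108.4 = 7.115 mg/L.
Outfall 2: combined Q = 122.7 m³/s; C = (108.4·7.115 + 14.30·45.00)/122.7 = 11.53 mg/L.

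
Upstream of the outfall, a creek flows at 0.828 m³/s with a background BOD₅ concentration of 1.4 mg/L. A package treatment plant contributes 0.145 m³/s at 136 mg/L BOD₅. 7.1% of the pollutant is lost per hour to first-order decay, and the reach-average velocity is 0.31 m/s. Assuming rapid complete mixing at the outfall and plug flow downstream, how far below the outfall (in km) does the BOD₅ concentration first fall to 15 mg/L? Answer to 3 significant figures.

Mass balance: C = (0.8280·1.400 + 0.1450·136.0) / 0.9730 = 20.88/0.9730 = 21.46 mg/L.
7.1%/h lost → k = −ln(1 − 0.071) = 0.07365 h⁻¹.
Set 21.46·exp(−k·t) = 15 → t = ln(21.46/15)/k = 17500 s = 4.862 h.
Distance = v·t = 0.31·17500 = 5426 m = 5.426 km.

5.43 km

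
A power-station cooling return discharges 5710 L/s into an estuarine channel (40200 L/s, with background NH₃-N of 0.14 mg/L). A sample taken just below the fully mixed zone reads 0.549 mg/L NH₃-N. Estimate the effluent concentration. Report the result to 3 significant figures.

3.43 mg/L

Mass balance: 40200·0.1400 + 5710·Cₑ = 45910·0.5490
→ Cₑ = (45910·0.5490 − 40200·0.1400) / 5710 = 3.428 mg/L.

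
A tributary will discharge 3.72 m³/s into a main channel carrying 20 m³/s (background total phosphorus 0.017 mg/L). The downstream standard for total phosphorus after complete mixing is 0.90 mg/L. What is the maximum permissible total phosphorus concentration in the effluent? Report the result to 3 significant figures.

5.65 mg/L

At the limit, (Qr·Cr + Qe·Cₑ)/(Qr + Qe) = 0.90:
Cₑ = (23.72·0.90 − 20.00·0.01700) / 3.720 = 5.647 mg/L.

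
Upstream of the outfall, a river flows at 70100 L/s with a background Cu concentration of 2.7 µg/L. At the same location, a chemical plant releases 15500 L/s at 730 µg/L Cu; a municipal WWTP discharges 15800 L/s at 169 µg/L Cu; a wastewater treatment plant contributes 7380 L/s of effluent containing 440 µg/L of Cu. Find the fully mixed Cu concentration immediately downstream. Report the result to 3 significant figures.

160 µg/L

Mass balance: C = (70100·2.700 + 15500·730.0 + 15800·169.0 + 7380·440.0) / 108800 = 17420000/108800 = 160.2 µg/L.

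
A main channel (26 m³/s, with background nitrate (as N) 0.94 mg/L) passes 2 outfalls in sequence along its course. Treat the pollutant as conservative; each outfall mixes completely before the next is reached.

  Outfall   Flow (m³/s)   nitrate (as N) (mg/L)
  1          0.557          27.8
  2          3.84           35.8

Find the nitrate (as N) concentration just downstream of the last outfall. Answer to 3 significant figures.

5.84 mg/L

After outfall 1: Q = 26.00 + 0.5570 = 26.56 m³/s; C = (26.00·0.9400 + 0.5570·27.80)/26.56 = 1.503 mg/L.
After outfall 2: Q = 26.56 + 3.840 = 30.40 m³/s; C = (26.56·1.503 + 3.840·35.80)/30.40 = 5.836 mg/L.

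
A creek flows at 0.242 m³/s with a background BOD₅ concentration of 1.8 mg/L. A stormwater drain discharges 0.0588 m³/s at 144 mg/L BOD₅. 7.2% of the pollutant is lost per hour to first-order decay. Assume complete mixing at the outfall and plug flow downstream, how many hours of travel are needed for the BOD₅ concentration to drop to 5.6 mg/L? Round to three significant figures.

After mixing, C = (0.2420·1.800 + 0.05880·144.0) / 0.3008 = 8.903/0.3008 = 29.60 mg/L.
7.2%/h lost → k = −ln(1 − 0.072) = 0.07472 h⁻¹.
29.60·exp(−k·t) = 5.6 → t = ln(29.60/5.6)/k = 80210 s = 22.28 h.

22.3 h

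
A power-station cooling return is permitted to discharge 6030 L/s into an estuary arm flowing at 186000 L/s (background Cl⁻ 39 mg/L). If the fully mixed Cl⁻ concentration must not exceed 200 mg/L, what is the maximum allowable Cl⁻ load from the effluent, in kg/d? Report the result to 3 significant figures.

Mass balance at the limit: 186000·39.00 + 6030·Cₑ = 192000·200 → Cₑ = 5166 mg/L.
6030 L/s = 6.030 m³/s. Load = 6.030 m³/s × 5166 g/m³ × 86 400 s/d = 2692000 kg/d.

2690000 kg/d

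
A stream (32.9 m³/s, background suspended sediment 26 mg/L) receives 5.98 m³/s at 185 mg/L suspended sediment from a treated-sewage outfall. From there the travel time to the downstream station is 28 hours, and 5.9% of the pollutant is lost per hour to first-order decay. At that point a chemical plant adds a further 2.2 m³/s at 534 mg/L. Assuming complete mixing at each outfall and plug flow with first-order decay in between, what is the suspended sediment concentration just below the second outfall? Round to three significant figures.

37.3 mg/L

Flow-weighted average: C = (32.90·26.00 + 5.980·185.0) / 38.88 = 1962/38.88 = 50.46 mg/L; combined flow 38.88 m³/s.
5.9%/h lost → k = −ln(1 − 0.059) = 0.06081 h⁻¹.
Applying C = C₀e^(−kt): 50.46 × 0.1822 = 9.192 mg/L.
At the second outfall, C = (38.88·9.192 + 2.200·534.0) / (38.88 + 2.200) = 37.30 mg/L.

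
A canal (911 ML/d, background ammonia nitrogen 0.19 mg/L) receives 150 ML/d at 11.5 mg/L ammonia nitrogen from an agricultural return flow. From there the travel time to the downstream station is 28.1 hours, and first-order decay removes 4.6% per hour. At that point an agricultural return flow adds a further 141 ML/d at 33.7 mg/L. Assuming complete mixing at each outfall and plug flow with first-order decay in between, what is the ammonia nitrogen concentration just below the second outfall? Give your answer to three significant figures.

4.37 mg/L

Mass balance: C = (911.0·0.1900 + 150.0·11.50) / 1061 = 1898/1061 = 1.789 mg/L; combined flow 1061 ML/d.
4.6%/h lost → k = −ln(1 − 0.046) = 0.04709 h⁻¹.
Applying C = C₀e^(−kt): 1.789 × 0.2663 = 0.4763 mg/L.
Second outfall: C = (1061·0.4763 + 141.0·33.70)/1202 = 4.374 mg/L.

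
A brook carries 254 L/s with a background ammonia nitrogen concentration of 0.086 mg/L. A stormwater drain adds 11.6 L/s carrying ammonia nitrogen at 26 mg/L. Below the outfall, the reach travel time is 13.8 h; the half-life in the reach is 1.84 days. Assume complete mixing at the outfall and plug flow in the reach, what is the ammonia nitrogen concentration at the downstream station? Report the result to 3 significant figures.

0.981 mg/L

After mixing, C = (254.0·0.08600 + 11.60·26.00) / 265.6 = 323.4/265.6 = 1.218 mg/L.
Half-life 1.84 d → k = ln 2 / 1.84 = 0.3767 d⁻¹.
After decay, C = 1.218 × e^(−kt) = 1.218 × 0.8052 = 0.9806 mg/L.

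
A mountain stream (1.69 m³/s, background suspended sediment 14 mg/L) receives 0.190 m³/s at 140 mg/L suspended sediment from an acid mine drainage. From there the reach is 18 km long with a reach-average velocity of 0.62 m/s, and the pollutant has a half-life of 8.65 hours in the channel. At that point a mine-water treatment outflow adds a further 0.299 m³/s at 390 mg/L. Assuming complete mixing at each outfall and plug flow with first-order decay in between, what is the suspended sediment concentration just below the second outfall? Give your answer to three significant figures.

65.6 mg/L

Mass balance: C = (1.690·14.00 + 0.1900·140.0) / 1.880 = 50.26/1.880 = 26.73 mg/L; combined flow 1.880 m³/s.
Travel time t = 18·1000 / 0.62 = 29030 s = 8.065 h.
Half-life 8.65 h → k = ln 2 / 8.65 = 0.08013 h⁻¹ = 1.923 d⁻¹.
After decay, C = 26.73 × e^(−kt) = 26.73 × 0.5240 = 14.01 mg/L.
Second outfall: C = (1.880·14.01 + 0.2990·390.0)/2.179 = 65.60 mg/L.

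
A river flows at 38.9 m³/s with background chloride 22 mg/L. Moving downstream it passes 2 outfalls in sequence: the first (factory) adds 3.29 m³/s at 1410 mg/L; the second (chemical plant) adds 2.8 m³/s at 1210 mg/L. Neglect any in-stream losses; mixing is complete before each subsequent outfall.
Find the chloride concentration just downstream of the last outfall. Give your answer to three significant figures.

197 mg/L

After outfall 1: Q = 38.90 + 3.290 = 42.19 m³/s; C = (38.90·22.00 + 3.290·1410)/42.19 = 130.2 mg/L.
After outfall 2: Q = 42.19 + 2.800 = 44.99 m³/s; C = (42.19·130.2 + 2.800·1210)/44.99 = 197.4 mg/L.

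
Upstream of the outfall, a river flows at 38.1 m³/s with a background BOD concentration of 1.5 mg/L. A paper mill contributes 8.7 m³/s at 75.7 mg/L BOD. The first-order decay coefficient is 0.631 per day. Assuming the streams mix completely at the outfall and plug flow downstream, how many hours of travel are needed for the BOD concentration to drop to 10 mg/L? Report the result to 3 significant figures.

16.2 h

After mixing, C = (38.10·1.500 + 8.700·75.70) / 46.80 = 715.7/46.80 = 15.29 mg/L.
15.29·exp(−k·t) = 10 → t = ln(15.29/10)/k = 58170 s = 16.16 h.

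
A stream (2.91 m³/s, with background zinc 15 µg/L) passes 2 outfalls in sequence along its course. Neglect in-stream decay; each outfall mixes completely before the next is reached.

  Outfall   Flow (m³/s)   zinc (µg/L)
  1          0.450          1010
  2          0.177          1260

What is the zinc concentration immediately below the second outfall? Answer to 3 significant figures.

Outfall 1: combined Q = 3.360 m³/s; C = (2.910·15.00 + 0.4500·1010)/3.360 = 148.3 µg/L.
Outfall 2: combined Q = 3.537 m³/s; C = (3.360·148.3 + 0.1770·1260)/3.537 = 203.9 µg/L.

204 µg/L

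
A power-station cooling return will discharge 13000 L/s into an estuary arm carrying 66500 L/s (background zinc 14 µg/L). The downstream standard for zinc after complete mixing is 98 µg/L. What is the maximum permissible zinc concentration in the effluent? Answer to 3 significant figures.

528 µg/L

At the limit, (Qr·Cr + Qe·Cₑ)/(Qr + Qe) = 98:
Cₑ = (79500·98 − 66500·14.00) / 13000 = 527.7 µg/L.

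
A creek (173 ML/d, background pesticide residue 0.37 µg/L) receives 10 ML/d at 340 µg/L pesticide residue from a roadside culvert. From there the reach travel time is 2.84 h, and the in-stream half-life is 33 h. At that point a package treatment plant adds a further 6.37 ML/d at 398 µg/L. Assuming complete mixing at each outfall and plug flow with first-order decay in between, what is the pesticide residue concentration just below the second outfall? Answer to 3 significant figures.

After mixing, C = (173.0·0.3700 + 10.00·340.0) / 183.0 = 3464/183.0 = 18.93 µg/L; combined flow 183.0 ML/d.
Half-life 33 h → k = ln 2 / 33 = 0.02100 h⁻¹ = 0.5041 d⁻¹.
Decay over the reach: 18.93·exp(−kt) = 18.93·0.9421 = 17.83 µg/L.
At the second outfall, C = (183.0·17.83 + 6.370·398.0) / (183.0 + 6.370) = 30.62 µg/L.

30.6 µg/L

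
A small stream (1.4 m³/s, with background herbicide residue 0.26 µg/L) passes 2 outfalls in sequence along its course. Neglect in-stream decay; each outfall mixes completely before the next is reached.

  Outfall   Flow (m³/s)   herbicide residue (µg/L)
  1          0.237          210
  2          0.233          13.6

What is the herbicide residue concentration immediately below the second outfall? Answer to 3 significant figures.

After outfall 1: Q = 1.400 + 0.2370 = 1.637 m³/s; C = (1.400·0.2600 + 0.2370·210.0)/1.637 = 30.63 µg/L.
After outfall 2: Q = 1.637 + 0.2330 = 1.870 m³/s; C = (1.637·30.63 + 0.2330·13.60)/1.870 = 28.50 µg/L.

28.5 µg/L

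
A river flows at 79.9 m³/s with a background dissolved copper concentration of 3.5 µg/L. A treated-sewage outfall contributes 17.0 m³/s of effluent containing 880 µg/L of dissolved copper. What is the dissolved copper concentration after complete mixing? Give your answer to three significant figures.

After mixing, C = (79.90·3.500 + 17.00·880.0) / 96.90 = 15240/96.90 = 157.3 µg/L.

157 µg/L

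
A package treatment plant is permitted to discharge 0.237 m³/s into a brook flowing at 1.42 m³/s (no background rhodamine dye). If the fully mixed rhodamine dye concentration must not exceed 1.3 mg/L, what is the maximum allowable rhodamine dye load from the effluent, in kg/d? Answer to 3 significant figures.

Mass balance at the limit: 1.420·0 + 0.2370·Cₑ = 1.657·1.3 → Cₑ = 9.089 mg/L.
Load = 0.2370 m³/s × 9.089 g/m³ × 86 400 s/d = 186.1 kg/d.

186 kg/d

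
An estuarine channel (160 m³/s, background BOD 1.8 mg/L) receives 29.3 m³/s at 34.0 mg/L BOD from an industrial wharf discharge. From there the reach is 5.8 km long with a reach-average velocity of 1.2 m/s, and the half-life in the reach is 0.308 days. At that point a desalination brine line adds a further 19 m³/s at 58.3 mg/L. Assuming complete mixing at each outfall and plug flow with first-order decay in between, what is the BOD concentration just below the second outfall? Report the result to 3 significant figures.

10.8 mg/L

Mixed concentration C = ΣQC/ΣQ = (160.0·1.800 + 29.30·34.00) / 189.3 = 1284/189.3 = 6.784 mg/L; combined flow 189.3 m³/s.
Travel time t = 5.8·1000 / 1.2 = 4833 s = 1.343 h.
Half-life 0.308 d → k = ln 2 / 0.308 = 2.250 d⁻¹.
Decay over the reach: 6.784·exp(−kt) = 6.784·0.8817 = 5.981 mg/L.
At the second outfall, C = (189.3·5.981 + 19.00·58.30) / (189.3 + 19.00) = 10.75 mg/L.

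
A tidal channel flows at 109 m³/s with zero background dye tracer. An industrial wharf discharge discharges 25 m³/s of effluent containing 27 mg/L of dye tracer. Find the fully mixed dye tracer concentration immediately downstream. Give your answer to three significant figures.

5.04 mg/L

Conservation of mass: C = (109.0·0 + 25.00·27.00) / 134.0 = 675.0/134.0 = 5.037 mg/L.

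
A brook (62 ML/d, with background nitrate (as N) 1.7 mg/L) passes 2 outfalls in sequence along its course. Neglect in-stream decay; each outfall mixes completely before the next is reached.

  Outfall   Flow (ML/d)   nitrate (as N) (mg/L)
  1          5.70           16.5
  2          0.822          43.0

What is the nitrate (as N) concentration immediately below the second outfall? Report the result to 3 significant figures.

3.43 mg/L

After outfall 1: Q = 62.00 + 5.700 = 67.70 ML/d; C = (62.00·1.700 + 5.700·16.50)/67.70 = 2.946 mg/L.
After outfall 2: Q = 67.70 + 0.8220 = 68.52 ML/d; C = (67.70·2.946 + 0.8220·43.00)/68.52 = 3.427 mg/L.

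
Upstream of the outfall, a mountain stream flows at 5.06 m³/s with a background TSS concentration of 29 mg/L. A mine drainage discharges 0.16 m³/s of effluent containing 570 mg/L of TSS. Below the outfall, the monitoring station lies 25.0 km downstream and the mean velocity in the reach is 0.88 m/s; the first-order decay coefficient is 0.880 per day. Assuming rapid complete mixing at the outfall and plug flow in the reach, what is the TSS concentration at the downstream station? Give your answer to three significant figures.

After mixing, C = (5.060·29.00 + 0.1600·570.0) / 5.220 = 237.9/5.220 = 45.58 mg/L.
Travel time t = 25.0·1000 / 0.88 = 28410 s = 7.891 h.
Decay over the reach: 45.58·exp(−kt) = 45.58·0.7487 = 34.13 mg/L.

34.1 mg/L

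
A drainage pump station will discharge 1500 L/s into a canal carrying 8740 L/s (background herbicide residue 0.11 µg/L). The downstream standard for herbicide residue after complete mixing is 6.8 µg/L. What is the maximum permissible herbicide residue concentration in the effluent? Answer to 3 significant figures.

45.8 µg/L

At the limit, (Qr·Cr + Qe·Cₑ)/(Qr + Qe) = 6.8:
Cₑ = (10240·6.8 − 8740·0.1100) / 1500 = 45.78 µg/L.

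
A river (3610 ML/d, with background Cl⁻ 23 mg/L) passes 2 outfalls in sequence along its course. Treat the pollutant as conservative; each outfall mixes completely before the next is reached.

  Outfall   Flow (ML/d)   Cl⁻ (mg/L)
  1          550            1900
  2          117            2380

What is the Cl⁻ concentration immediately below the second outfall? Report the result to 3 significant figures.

329 mg/L

After outfall 1: Q = 3610 + 550.0 = 4160 ML/d; C = (3610·23.00 + 550.0·1900)/4160 = 271.2 mg/L.
After outfall 2: Q = 4160 + 117.0 = 4277 ML/d; C = (4160·271.2 + 117.0·2380)/4277 = 328.8 mg/L.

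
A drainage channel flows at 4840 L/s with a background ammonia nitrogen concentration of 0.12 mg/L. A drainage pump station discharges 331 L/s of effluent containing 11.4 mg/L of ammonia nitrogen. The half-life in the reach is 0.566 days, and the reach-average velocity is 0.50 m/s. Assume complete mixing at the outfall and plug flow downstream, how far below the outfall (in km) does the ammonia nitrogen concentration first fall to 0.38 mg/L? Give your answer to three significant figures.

Mixed concentration C = ΣQC/ΣQ = (4840·0.1200 + 331.0·11.40) / 5171 = 4354/5171 = 0.8420 mg/L.
Half-life 0.566 d → k = ln 2 / 0.566 = 1.225 d⁻¹.
Set 0.8420·exp(−k·t) = 0.38 → t = ln(0.8420/0.38)/k = 56130 s = 15.59 h.
Distance = v·t = 0.50·56130 = 28070 m = 28.07 km.

28.1 km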